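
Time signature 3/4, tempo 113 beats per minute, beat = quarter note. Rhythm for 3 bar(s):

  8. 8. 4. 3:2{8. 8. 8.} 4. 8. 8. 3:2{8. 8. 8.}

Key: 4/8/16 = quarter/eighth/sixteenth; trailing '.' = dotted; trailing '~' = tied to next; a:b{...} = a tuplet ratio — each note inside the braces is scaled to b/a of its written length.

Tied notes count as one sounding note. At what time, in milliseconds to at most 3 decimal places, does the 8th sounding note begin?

1. 0.0ms @ 0 + 398.23ms (3/4)
2. 398.23ms @ 3/4 + 398.23ms (3/4)
3. 796.46ms @ 3/2 + 796.46ms (3/2)
4. 1592.92ms @ 3 + 265.487ms (1/2)
5. 1858.407ms @ 7/2 + 265.487ms (1/2)
6. 2123.894ms @ 4 + 265.487ms (1/2)
7. 2389.381ms @ 9/2 + 796.46ms (3/2)
8. 3185.841ms @ 6 + 398.23ms (3/4)
9. 3584.071ms @ 27/4 + 398.23ms (3/4)
10. 3982.301ms @ 15/2 + 265.487ms (1/2)
11. 4247.788ms @ 8 + 265.487ms (1/2)
12. 4513.274ms @ 17/2 + 265.487ms (1/2)

note 8 onset = 6b = 3185.841ms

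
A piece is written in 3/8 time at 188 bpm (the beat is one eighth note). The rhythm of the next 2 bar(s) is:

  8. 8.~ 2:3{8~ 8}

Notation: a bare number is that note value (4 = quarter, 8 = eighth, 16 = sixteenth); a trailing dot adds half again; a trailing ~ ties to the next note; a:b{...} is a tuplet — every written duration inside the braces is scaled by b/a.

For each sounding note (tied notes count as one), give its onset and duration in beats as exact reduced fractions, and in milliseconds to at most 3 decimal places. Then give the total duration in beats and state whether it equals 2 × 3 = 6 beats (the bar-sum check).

1) 0.0ms=0b +478.723ms=3/2b
2) 478.723ms=3/2b +1436.17ms=9/2b
Σ=6b of 6 (188bpm 3/8) — PASS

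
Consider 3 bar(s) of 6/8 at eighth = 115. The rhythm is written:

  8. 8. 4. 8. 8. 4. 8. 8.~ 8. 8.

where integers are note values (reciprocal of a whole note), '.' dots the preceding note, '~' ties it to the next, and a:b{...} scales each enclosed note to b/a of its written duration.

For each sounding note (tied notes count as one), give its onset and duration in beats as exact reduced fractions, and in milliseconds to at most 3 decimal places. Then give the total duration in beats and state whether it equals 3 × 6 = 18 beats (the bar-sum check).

1) 0.0ms=0b +782.609ms=3/2b
2) 782.609ms=3/2b +782.609ms=3/2b
3) 1565.217ms=3b +1565.217ms=3b
4) 3130.435ms=6b +782.609ms=3/2b
5) 3913.043ms=15/2b +782.609ms=3/2b
6) 4695.652ms=9b +1565.217ms=3b
7) 6260.87ms=12b +782.609ms=3/2b
8) 7043.478ms=27/2b +1565.217ms=3b
9) 8608.696ms=33/2b +782.609ms=3/2b
Σ=18b of 18 (115bpm 6/8) — PASS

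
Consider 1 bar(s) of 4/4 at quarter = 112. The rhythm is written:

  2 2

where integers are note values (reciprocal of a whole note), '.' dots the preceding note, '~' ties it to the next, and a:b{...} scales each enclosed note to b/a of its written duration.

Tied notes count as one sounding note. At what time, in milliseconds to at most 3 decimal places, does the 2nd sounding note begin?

note 2 onset = 2b = 1071.429ms

1. 0.0ms @ 0 + 1071.429ms (2)
2. 1071.429ms @ 2 + 1071.429ms (2)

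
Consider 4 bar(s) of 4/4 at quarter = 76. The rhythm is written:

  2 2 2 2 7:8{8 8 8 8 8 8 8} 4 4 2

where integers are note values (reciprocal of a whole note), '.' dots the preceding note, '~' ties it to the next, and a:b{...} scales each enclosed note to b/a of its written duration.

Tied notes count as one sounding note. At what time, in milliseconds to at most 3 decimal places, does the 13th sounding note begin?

1. 0.0ms @ 0 + 1578.947ms (2)
2. 1578.947ms @ 2 + 1578.947ms (2)
3. 3157.895ms @ 4 + 1578.947ms (2)
4. 4736.842ms @ 6 + 1578.947ms (2)
5. 6315.789ms @ 8 + 451.128ms (4/7)
6. 6766.917ms @ 60/7 + 451.128ms (4/7)
7. 7218.045ms @ 64/7 + 451.128ms (4/7)
8. 7669.173ms @ 68/7 + 451.128ms (4/7)
9. 8120.301ms @ 72/7 + 451.128ms (4/7)
10. 8571.429ms @ 76/7 + 451.128ms (4/7)
11. 9022.556ms @ 80/7 + 451.128ms (4/7)
12. 9473.684ms @ 12 + 789.474ms (1)
13. 10263.158ms @ 13 + 789.474ms (1)
14. 11052.632ms @ 14 + 1578.947ms (2)

note 13 onset = 13b = 10263.158ms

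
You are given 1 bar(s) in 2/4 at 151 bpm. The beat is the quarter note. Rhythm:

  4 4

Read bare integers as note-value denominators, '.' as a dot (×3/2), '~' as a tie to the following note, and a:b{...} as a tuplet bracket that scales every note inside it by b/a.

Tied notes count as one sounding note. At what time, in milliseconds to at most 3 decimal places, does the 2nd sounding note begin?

1. 0.0ms @ 0 + 397.351ms (1)
2. 397.351ms @ 1 + 397.351ms (1)

note 2 onset = 1b = 397.351ms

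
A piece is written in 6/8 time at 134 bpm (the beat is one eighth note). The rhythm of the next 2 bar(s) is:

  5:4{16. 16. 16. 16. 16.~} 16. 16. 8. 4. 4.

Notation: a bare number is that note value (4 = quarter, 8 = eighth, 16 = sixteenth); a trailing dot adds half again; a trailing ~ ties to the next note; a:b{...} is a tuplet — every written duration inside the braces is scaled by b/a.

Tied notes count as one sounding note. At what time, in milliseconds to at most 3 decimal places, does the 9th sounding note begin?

note 9 onset = 9b = 4029.851ms

1. 0.0ms @ 0 + 268.657ms (3/5)
2. 268.657ms @ 3/5 + 268.657ms (3/5)
3. 537.313ms @ 6/5 + 268.657ms (3/5)
4. 805.97ms @ 9/5 + 268.657ms (3/5)
5. 1074.627ms @ 12/5 + 604.478ms (27/20)
6. 1679.104ms @ 15/4 + 335.821ms (3/4)
7. 2014.925ms @ 9/2 + 671.642ms (3/2)
8. 2686.567ms @ 6 + 1343.284ms (3)
9. 4029.851ms @ 9 + 1343.284ms (3)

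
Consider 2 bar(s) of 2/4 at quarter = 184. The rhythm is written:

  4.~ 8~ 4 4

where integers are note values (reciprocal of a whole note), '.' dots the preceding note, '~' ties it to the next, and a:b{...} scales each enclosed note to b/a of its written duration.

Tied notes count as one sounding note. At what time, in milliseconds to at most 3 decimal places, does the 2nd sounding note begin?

1. 0.0ms @ 0 + 978.261ms (3)
2. 978.261ms @ 3 + 326.087ms (1)

note 2 onset = 3b = 978.261ms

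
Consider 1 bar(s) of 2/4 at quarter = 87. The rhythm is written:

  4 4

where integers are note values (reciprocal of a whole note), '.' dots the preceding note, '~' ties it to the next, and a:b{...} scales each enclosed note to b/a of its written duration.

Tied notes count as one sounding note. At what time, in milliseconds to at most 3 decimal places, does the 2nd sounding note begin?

note 2 onset = 1b = 689.655ms

1. 0.0ms @ 0 + 689.655ms (1)
2. 689.655ms @ 1 + 689.655ms (1)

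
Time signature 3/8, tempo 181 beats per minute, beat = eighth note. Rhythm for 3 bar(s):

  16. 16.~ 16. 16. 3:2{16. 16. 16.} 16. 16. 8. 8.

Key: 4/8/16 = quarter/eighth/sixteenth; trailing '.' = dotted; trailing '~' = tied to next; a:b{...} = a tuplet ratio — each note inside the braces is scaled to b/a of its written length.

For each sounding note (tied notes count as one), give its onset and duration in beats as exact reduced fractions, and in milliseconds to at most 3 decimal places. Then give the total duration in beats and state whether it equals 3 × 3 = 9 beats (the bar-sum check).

1) 0.0ms=0b +248.619ms=3/4b
2) 248.619ms=3/4b +497.238ms=3/2b
3) 745.856ms=9/4b +248.619ms=3/4b
4) 994.475ms=3b +165.746ms=1/2b
5) 1160.221ms=7/2b +165.746ms=1/2b
6) 1325.967ms=4b +165.746ms=1/2b
7) 1491.713ms=9/2b +248.619ms=3/4b
8) 1740.331ms=21/4b +248.619ms=3/4b
9) 1988.95ms=6b +497.238ms=3/2b
10) 2486.188ms=15/2b +497.238ms=3/2b
Σ=9b of 9 (181bpm 3/8) — PASS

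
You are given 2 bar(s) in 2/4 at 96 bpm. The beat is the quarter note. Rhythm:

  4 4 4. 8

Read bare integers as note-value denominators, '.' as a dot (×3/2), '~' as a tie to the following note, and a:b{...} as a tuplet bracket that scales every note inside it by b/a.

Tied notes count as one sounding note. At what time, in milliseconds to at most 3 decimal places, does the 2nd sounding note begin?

1. 0.0ms @ 0 + 625.0ms (1)
2. 625.0ms @ 1 + 625.0ms (1)
3. 1250.0ms @ 2 + 937.5ms (3/2)
4. 2187.5ms @ 7/2 + 312.5ms (1/2)

note 2 onset = 1b = 625.0ms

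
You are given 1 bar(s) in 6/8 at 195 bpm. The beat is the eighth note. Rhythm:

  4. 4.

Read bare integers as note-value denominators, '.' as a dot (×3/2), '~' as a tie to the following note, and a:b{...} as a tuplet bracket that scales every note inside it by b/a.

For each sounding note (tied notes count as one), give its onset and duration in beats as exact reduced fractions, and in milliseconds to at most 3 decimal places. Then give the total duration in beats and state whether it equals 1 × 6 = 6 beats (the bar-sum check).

1) 0.0ms=0b +923.077ms=3b
2) 923.077ms=3b +923.077ms=3b
Σ=6b of 6 (195bpm 6/8) — PASS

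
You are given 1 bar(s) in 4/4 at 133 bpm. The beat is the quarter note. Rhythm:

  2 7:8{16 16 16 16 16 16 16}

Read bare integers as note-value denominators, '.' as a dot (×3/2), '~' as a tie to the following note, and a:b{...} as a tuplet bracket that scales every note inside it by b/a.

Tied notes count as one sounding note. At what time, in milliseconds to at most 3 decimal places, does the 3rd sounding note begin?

1. 0.0ms @ 0 + 902.256ms (2)
2. 902.256ms @ 2 + 128.894ms (2/7)
3. 1031.149ms @ 16/7 + 128.894ms (2/7)
4. 1160.043ms @ 18/7 + 128.894ms (2/7)
5. 1288.937ms @ 20/7 + 128.894ms (2/7)
6. 1417.83ms @ 22/7 + 128.894ms (2/7)
7. 1546.724ms @ 24/7 + 128.894ms (2/7)
8. 1675.618ms @ 26/7 + 128.894ms (2/7)

note 3 onset = 16/7b = 1031.149ms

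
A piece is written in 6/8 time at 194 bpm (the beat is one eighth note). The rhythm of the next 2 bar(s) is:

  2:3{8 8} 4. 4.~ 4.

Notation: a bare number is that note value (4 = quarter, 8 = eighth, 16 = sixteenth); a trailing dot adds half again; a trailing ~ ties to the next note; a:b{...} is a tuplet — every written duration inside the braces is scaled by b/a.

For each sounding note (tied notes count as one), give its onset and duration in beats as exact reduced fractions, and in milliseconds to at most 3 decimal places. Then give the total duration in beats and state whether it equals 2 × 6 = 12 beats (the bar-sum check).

1) 0.0ms=0b +463.918ms=3/2b
2) 463.918ms=3/2b +463.918ms=3/2b
3) 927.835ms=3b +927.835ms=3b
4) 1855.67ms=6b +1855.67ms=6b
Σ=12b of 12 (194bpm 6/8) — PASS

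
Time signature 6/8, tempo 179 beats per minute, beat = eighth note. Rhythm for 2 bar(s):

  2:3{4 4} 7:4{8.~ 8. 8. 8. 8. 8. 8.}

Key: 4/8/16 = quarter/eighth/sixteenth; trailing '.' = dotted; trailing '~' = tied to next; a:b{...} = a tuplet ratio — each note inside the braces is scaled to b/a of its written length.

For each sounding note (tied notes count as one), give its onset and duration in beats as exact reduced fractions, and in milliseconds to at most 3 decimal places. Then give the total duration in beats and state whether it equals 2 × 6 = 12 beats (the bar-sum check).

1) 0.0ms=0b +1005.587ms=3b
2) 1005.587ms=3b +1005.587ms=3b
3) 2011.173ms=6b +574.621ms=12/7b
4) 2585.794ms=54/7b +287.31ms=6/7b
5) 2873.105ms=60/7b +287.31ms=6/7b
6) 3160.415ms=66/7b +287.31ms=6/7b
7) 3447.725ms=72/7b +287.31ms=6/7b
8) 3735.036ms=78/7b +287.31ms=6/7b
Σ=12b of 12 (179bpm 6/8) — PASS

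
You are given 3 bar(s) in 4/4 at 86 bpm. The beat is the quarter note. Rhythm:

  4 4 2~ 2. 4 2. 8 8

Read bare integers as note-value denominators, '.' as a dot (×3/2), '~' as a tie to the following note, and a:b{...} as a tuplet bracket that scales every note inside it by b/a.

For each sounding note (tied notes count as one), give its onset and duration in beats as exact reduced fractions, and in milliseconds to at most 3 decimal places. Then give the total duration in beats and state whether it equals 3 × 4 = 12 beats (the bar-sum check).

1) 0.0ms=0b +697.674ms=1b
2) 697.674ms=1b +697.674ms=1b
3) 1395.349ms=2b +3488.372ms=5b
4) 4883.721ms=7b +697.674ms=1b
5) 5581.395ms=8b +2093.023ms=3b
6) 7674.419ms=11b +348.837ms=1/2b
7) 8023.256ms=23/2b +348.837ms=1/2b
Σ=12b of 12 (86bpm 4/4) — PASS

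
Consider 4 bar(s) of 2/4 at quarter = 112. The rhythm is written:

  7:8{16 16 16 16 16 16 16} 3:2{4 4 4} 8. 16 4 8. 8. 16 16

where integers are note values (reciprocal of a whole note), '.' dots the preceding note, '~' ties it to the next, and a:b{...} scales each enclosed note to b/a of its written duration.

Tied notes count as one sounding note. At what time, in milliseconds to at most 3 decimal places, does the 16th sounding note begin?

note 16 onset = 15/2b = 4017.857ms

1. 0.0ms @ 0 + 153.061ms (2/7)
2. 153.061ms @ 2/7 + 153.061ms (2/7)
3. 306.122ms @ 4/7 + 153.061ms (2/7)
4. 459.184ms @ 6/7 + 153.061ms (2/7)
5. 612.245ms @ 8/7 + 153.061ms (2/7)
6. 765.306ms @ 10/7 + 153.061ms (2/7)
7. 918.367ms @ 12/7 + 153.061ms (2/7)
8. 1071.429ms @ 2 + 357.143ms (2/3)
9. 1428.571ms @ 8/3 + 357.143ms (2/3)
10. 1785.714ms @ 10/3 + 357.143ms (2/3)
11. 2142.857ms @ 4 + 401.786ms (3/4)
12. 2544.643ms @ 19/4 + 133.929ms (1/4)
13. 2678.571ms @ 5 + 535.714ms (1)
14. 3214.286ms @ 6 + 401.786ms (3/4)
15. 3616.071ms @ 27/4 + 401.786ms (3/4)
16. 4017.857ms @ 15/2 + 133.929ms (1/4)
17. 4151.786ms @ 31/4 + 133.929ms (1/4)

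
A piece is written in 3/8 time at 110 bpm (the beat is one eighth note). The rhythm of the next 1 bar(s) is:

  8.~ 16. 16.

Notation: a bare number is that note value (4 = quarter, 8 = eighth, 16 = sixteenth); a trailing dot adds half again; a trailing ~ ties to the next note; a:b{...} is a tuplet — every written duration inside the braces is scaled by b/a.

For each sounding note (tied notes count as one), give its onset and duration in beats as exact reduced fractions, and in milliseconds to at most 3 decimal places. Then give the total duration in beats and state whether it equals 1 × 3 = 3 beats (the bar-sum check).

1) 0.0ms=0b +1227.273ms=9/4b
2) 1227.273ms=9/4b +409.091ms=3/4b
Σ=3b of 3 (110bpm 3/8) — PASS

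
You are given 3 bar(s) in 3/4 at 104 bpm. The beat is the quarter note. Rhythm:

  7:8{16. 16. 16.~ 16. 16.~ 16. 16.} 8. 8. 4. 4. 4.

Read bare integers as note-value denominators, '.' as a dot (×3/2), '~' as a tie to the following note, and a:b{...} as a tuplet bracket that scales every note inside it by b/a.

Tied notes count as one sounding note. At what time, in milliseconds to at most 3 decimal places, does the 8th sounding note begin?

1. 0.0ms @ 0 + 247.253ms (3/7)
2. 247.253ms @ 3/7 + 247.253ms (3/7)
3. 494.505ms @ 6/7 + 494.505ms (6/7)
4. 989.011ms @ 12/7 + 494.505ms (6/7)
5. 1483.516ms @ 18/7 + 247.253ms (3/7)
6. 1730.769ms @ 3 + 432.692ms (3/4)
7. 2163.462ms @ 15/4 + 432.692ms (3/4)
8. 2596.154ms @ 9/2 + 865.385ms (3/2)
9. 3461.538ms @ 6 + 865.385ms (3/2)
10. 4326.923ms @ 15/2 + 865.385ms (3/2)

note 8 onset = 9/2b = 2596.154ms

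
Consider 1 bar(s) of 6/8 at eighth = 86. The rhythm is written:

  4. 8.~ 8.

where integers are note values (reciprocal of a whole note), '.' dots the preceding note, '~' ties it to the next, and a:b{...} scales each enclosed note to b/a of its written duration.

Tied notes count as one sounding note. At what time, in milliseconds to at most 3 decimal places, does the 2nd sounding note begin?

1. 0.0ms @ 0 + 2093.023ms (3)
2. 2093.023ms @ 3 + 2093.023ms (3)

note 2 onset = 3b = 2093.023ms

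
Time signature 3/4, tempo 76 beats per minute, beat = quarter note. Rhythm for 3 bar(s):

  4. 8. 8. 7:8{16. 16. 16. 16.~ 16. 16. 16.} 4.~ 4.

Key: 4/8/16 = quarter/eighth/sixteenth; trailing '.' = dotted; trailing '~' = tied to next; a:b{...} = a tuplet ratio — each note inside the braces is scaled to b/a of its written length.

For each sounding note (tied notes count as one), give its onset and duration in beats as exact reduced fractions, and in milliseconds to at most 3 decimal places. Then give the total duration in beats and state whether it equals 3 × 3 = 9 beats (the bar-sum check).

1) 0.0ms=0b +1184.211ms=3/2b
2) 1184.211ms=3/2b +592.105ms=3/4b
3) 1776.316ms=9/4b +592.105ms=3/4b
4) 2368.421ms=3b +338.346ms=3/7b
5) 2706.767ms=24/7b +338.346ms=3/7b
6) 3045.113ms=27/7b +338.346ms=3/7b
7) 3383.459ms=30/7b +676.692ms=6/7b
8) 4060.15ms=36/7b +338.346ms=3/7b
9) 4398.496ms=39/7b +338.346ms=3/7b
10) 4736.842ms=6b +2368.421ms=3b
Σ=9b of 9 (76bpm 3/4) — PASS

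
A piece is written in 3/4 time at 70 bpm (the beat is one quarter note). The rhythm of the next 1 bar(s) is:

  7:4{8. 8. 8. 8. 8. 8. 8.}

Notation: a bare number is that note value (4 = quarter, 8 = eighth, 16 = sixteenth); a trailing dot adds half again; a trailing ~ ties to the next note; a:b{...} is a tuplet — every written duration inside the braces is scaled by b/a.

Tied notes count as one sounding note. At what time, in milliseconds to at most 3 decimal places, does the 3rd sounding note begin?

note 3 onset = 6/7b = 734.694ms

1. 0.0ms @ 0 + 367.347ms (3/7)
2. 367.347ms @ 3/7 + 367.347ms (3/7)
3. 734.694ms @ 6/7 + 367.347ms (3/7)
4. 1102.041ms @ 9/7 + 367.347ms (3/7)
5. 1469.388ms @ 12/7 + 367.347ms (3/7)
6. 1836.735ms @ 15/7 + 367.347ms (3/7)
7. 2204.082ms @ 18/7 + 367.347ms (3/7)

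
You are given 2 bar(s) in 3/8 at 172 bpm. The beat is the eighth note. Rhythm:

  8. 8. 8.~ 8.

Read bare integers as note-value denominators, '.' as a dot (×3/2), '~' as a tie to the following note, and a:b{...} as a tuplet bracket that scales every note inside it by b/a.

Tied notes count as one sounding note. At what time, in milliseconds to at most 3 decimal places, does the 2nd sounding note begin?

1. 0.0ms @ 0 + 523.256ms (3/2)
2. 523.256ms @ 3/2 + 523.256ms (3/2)
3. 1046.512ms @ 3 + 1046.512ms (3)

note 2 onset = 3/2b = 523.256ms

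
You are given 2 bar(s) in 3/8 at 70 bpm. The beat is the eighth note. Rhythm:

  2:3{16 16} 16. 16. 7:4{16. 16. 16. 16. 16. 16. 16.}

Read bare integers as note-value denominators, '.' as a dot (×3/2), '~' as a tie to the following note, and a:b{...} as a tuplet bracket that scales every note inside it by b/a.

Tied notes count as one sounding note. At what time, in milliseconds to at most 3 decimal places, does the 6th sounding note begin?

1. 0.0ms @ 0 + 642.857ms (3/4)
2. 642.857ms @ 3/4 + 642.857ms (3/4)
3. 1285.714ms @ 3/2 + 642.857ms (3/4)
4. 1928.571ms @ 9/4 + 642.857ms (3/4)
5. 2571.429ms @ 3 + 367.347ms (3/7)
6. 2938.776ms @ 24/7 + 367.347ms (3/7)
7. 3306.122ms @ 27/7 + 367.347ms (3/7)
8. 3673.469ms @ 30/7 + 367.347ms (3/7)
9. 4040.816ms @ 33/7 + 367.347ms (3/7)
10. 4408.163ms @ 36/7 + 367.347ms (3/7)
11. 4775.51ms @ 39/7 + 367.347ms (3/7)

note 6 onset = 24/7b = 2938.776ms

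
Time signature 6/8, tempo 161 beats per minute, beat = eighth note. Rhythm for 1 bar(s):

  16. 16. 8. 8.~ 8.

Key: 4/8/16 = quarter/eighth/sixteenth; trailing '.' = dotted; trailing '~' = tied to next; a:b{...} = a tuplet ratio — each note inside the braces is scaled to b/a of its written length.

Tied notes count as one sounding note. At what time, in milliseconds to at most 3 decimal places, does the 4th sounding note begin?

1. 0.0ms @ 0 + 279.503ms (3/4)
2. 279.503ms @ 3/4 + 279.503ms (3/4)
3. 559.006ms @ 3/2 + 559.006ms (3/2)
4. 1118.012ms @ 3 + 1118.012ms (3)

note 4 onset = 3b = 1118.012ms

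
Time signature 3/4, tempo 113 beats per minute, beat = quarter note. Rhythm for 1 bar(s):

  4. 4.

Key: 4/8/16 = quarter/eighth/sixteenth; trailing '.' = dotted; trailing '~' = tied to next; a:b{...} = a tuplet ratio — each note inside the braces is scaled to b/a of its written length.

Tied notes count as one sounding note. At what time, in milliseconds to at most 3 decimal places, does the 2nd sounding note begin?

1. 0.0ms @ 0 + 796.46ms (3/2)
2. 796.46ms @ 3/2 + 796.46ms (3/2)

note 2 onset = 3/2b = 796.46ms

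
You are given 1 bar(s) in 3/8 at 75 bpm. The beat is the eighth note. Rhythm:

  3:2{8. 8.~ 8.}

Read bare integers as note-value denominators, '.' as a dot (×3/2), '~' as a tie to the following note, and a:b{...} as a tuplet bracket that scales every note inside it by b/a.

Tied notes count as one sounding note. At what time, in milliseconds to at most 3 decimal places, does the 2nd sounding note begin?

note 2 onset = 1b = 800.0ms

1. 0.0ms @ 0 + 800.0ms (1)
2. 800.0ms @ 1 + 1600.0ms (2)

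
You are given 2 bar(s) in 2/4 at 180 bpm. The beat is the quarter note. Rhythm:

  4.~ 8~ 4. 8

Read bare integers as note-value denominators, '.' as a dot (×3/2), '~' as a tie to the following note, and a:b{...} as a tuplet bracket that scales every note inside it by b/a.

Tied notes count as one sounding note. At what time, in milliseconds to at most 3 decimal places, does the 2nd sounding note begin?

1. 0.0ms @ 0 + 1166.667ms (7/2)
2. 1166.667ms @ 7/2 + 166.667ms (1/2)

note 2 onset = 7/2b = 1166.667ms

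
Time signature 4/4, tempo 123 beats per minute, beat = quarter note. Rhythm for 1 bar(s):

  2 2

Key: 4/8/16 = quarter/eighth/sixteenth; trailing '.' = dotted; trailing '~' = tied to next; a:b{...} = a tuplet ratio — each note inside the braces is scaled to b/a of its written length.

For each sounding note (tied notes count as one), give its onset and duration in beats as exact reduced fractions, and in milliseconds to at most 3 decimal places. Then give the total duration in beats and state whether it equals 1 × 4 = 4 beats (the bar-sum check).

1) 0.0ms=0b +975.61ms=2b
2) 975.61ms=2b +975.61ms=2b
Σ=4b of 4 (123bpm 4/4) — PASS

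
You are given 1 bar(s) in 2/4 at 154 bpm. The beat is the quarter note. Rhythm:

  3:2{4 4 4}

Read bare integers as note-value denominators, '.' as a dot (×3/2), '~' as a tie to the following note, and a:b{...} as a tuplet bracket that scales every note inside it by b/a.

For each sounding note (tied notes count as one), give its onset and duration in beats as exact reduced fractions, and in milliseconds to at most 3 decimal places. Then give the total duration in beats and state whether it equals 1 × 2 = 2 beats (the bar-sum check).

1) 0.0ms=0b +259.74ms=2/3b
2) 259.74ms=2/3b +259.74ms=2/3b
3) 519.481ms=4/3b +259.74ms=2/3b
Σ=2b of 2 (154bpm 2/4) — PASS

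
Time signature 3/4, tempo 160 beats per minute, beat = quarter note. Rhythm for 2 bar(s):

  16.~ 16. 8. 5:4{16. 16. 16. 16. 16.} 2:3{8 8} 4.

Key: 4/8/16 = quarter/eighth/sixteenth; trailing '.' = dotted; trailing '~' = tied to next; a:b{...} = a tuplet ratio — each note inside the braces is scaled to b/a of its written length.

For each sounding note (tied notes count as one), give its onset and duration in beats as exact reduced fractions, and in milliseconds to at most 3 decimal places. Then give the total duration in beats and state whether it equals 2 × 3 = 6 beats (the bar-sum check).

1) 0.0ms=0b +281.25ms=3/4b
2) 281.25ms=3/4b +281.25ms=3/4b
3) 562.5ms=3/2b +112.5ms=3/10b
4) 675.0ms=9/5b +112.5ms=3/10b
5) 787.5ms=21/10b +112.5ms=3/10b
6) 900.0ms=12/5b +112.5ms=3/10b
7) 1012.5ms=27/10b +112.5ms=3/10b
8) 1125.0ms=3b +281.25ms=3/4b
9) 1406.25ms=15/4b +281.25ms=3/4b
10) 1687.5ms=9/2b +562.5ms=3/2b
Σ=6b of 6 (160bpm 3/4) — PASS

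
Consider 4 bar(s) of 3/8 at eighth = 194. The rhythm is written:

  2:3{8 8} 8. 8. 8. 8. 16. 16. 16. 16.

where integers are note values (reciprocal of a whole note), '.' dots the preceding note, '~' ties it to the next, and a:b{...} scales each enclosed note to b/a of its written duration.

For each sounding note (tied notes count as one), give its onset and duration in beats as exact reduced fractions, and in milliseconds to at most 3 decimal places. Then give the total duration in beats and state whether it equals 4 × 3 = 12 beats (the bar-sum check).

1) 0.0ms=0b +463.918ms=3/2b
2) 463.918ms=3/2b +463.918ms=3/2b
3) 927.835ms=3b +463.918ms=3/2b
4) 1391.753ms=9/2b +463.918ms=3/2b
5) 1855.67ms=6b +463.918ms=3/2b
6) 2319.588ms=15/2b +463.918ms=3/2b
7) 2783.505ms=9b +231.959ms=3/4b
8) 3015.464ms=39/4b +231.959ms=3/4b
9) 3247.423ms=21/2b +231.959ms=3/4b
10) 3479.381ms=45/4b +231.959ms=3/4b
Σ=12b of 12 (194bpm 3/8) — PASS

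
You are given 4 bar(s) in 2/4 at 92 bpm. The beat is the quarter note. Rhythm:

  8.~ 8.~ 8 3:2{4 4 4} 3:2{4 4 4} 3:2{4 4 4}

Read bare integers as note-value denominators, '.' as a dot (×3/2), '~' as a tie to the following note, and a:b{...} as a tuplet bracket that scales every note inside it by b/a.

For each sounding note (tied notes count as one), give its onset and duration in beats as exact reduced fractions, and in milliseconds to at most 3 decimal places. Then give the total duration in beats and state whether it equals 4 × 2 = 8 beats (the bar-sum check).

1) 0.0ms=0b +1304.348ms=2b
2) 1304.348ms=2b +434.783ms=2/3b
3) 1739.13ms=8/3b +434.783ms=2/3b
4) 2173.913ms=10/3b +434.783ms=2/3b
5) 2608.696ms=4b +434.783ms=2/3b
6) 3043.478ms=14/3b +434.783ms=2/3b
7) 3478.261ms=16/3b +434.783ms=2/3b
8) 3913.043ms=6b +434.783ms=2/3b
9) 4347.826ms=20/3b +434.783ms=2/3b
10) 4782.609ms=22/3b +434.783ms=2/3b
Σ=8b of 8 (92bpm 2/4) — PASS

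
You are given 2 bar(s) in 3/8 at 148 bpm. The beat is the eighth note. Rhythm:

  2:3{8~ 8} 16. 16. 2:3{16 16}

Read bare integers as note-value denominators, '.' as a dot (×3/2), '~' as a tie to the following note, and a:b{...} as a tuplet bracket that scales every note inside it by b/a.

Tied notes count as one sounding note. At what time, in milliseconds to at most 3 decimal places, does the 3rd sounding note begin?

1. 0.0ms @ 0 + 1216.216ms (3)
2. 1216.216ms @ 3 + 304.054ms (3/4)
3. 1520.27ms @ 15/4 + 304.054ms (3/4)
4. 1824.324ms @ 9/2 + 304.054ms (3/4)
5. 2128.378ms @ 21/4 + 304.054ms (3/4)

note 3 onset = 15/4b = 1520.27ms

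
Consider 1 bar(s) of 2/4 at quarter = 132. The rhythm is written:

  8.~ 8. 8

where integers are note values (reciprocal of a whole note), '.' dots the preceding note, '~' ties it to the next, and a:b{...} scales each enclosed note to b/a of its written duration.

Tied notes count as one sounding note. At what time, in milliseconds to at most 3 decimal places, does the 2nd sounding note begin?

1. 0.0ms @ 0 + 681.818ms (3/2)
2. 681.818ms @ 3/2 + 227.273ms (1/2)

note 2 onset = 3/2b = 681.818ms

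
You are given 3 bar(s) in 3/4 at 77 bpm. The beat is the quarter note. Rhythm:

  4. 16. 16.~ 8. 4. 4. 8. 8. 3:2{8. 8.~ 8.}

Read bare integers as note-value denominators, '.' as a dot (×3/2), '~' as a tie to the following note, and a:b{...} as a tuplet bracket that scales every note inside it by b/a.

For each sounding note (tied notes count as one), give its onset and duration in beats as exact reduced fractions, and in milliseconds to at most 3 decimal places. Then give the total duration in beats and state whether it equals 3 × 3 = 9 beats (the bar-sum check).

1) 0.0ms=0b +1168.831ms=3/2b
2) 1168.831ms=3/2b +292.208ms=3/8b
3) 1461.039ms=15/8b +876.623ms=9/8b
4) 2337.662ms=3b +1168.831ms=3/2b
5) 3506.494ms=9/2b +1168.831ms=3/2b
6) 4675.325ms=6b +584.416ms=3/4b
7) 5259.74ms=27/4b +584.416ms=3/4b
8) 5844.156ms=15/2b +389.61ms=1/2b
9) 6233.766ms=8b +779.221ms=1b
Σ=9b of 9 (77bpm 3/4) — PASS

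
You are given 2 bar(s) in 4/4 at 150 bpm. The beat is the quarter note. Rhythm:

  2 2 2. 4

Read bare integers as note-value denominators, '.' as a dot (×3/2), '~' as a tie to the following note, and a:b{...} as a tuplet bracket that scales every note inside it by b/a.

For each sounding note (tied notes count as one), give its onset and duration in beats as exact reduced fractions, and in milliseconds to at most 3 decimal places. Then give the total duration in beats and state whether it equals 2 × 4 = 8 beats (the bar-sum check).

1) 0.0ms=0b +800.0ms=2b
2) 800.0ms=2b +800.0ms=2b
3) 1600.0ms=4b +1200.0ms=3b
4) 2800.0ms=7b +400.0ms=1b
Σ=8b of 8 (150bpm 4/4) — PASS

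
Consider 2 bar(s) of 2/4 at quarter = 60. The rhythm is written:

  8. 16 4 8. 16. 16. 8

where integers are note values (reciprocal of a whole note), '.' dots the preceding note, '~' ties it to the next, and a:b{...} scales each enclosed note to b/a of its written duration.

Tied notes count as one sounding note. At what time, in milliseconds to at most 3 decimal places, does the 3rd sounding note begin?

note 3 onset = 1b = 1000.0ms

1. 0.0ms @ 0 + 750.0ms (3/4)
2. 750.0ms @ 3/4 + 250.0ms (1/4)
3. 1000.0ms @ 1 + 1000.0ms (1)
4. 2000.0ms @ 2 + 750.0ms (3/4)
5. 2750.0ms @ 11/4 + 375.0ms (3/8)
6. 3125.0ms @ 25/8 + 375.0ms (3/8)
7. 3500.0ms @ 7/2 + 500.0ms (1/2)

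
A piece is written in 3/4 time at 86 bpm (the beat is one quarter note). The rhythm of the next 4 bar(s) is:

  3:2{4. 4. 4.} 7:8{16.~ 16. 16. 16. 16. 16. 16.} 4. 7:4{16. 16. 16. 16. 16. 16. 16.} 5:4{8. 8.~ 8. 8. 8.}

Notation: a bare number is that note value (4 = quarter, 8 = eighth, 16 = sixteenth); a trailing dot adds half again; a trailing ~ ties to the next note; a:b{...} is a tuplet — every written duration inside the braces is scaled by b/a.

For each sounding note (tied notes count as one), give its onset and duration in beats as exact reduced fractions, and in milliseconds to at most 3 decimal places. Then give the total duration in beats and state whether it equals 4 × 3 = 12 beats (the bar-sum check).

1) 0.0ms=0b +697.674ms=1b
2) 697.674ms=1b +697.674ms=1b
3) 1395.349ms=2b +697.674ms=1b
4) 2093.023ms=3b +598.007ms=6/7b
5) 2691.03ms=27/7b +299.003ms=3/7b
6) 2990.033ms=30/7b +299.003ms=3/7b
7) 3289.037ms=33/7b +299.003ms=3/7b
8) 3588.04ms=36/7b +299.003ms=3/7b
9) 3887.043ms=39/7b +299.003ms=3/7b
10) 4186.047ms=6b +1046.512ms=3/2b
11) 5232.558ms=15/2b +149.502ms=3/14b
12) 5382.06ms=54/7b +149.502ms=3/14b
13) 5531.561ms=111/14b +149.502ms=3/14b
14) 5681.063ms=57/7b +149.502ms=3/14b
15) 5830.565ms=117/14b +149.502ms=3/14b
16) 5980.066ms=60/7b +149.502ms=3/14b
17) 6129.568ms=123/14b +149.502ms=3/14b
18) 6279.07ms=9b +418.605ms=3/5b
19) 6697.674ms=48/5b +837.209ms=6/5b
20) 7534.884ms=54/5b +418.605ms=3/5b
21) 7953.488ms=57/5b +418.605ms=3/5b
Σ=12b of 12 (86bpm 3/4) — PASS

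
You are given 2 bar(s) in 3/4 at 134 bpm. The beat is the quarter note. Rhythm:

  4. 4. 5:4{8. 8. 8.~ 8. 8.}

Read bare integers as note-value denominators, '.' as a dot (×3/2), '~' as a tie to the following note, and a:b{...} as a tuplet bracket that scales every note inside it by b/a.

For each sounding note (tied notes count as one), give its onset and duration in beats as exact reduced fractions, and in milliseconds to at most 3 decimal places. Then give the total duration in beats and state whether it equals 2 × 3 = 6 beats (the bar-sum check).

1) 0.0ms=0b +671.642ms=3/2b
2) 671.642ms=3/2b +671.642ms=3/2b
3) 1343.284ms=3b +268.657ms=3/5b
4) 1611.94ms=18/5b +268.657ms=3/5b
5) 1880.597ms=21/5b +537.313ms=6/5b
6) 2417.91ms=27/5b +268.657ms=3/5b
Σ=6b of 6 (134bpm 3/4) — PASS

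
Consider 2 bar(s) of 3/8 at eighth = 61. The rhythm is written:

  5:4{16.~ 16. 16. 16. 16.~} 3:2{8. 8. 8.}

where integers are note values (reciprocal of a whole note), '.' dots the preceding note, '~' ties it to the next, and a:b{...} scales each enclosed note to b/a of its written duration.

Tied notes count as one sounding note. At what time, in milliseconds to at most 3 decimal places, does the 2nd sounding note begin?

note 2 onset = 6/5b = 1180.328ms

1. 0.0ms @ 0 + 1180.328ms (6/5)
2. 1180.328ms @ 6/5 + 590.164ms (3/5)
3. 1770.492ms @ 9/5 + 590.164ms (3/5)
4. 2360.656ms @ 12/5 + 1573.77ms (8/5)
5. 3934.426ms @ 4 + 983.607ms (1)
6. 4918.033ms @ 5 + 983.607ms (1)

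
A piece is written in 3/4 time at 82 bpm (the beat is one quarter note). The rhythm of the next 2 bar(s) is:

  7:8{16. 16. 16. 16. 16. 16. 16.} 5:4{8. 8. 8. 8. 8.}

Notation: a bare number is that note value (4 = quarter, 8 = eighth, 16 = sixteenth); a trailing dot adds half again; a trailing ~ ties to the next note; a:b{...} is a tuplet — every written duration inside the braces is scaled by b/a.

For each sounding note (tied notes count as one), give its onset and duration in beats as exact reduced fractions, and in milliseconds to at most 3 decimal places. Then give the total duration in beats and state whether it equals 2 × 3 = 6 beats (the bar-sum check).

1) 0.0ms=0b +313.589ms=3/7b
2) 313.589ms=3/7b +313.589ms=3/7b
3) 627.178ms=6/7b +313.589ms=3/7b
4) 940.767ms=9/7b +313.589ms=3/7b
5) 1254.355ms=12/7b +313.589ms=3/7b
6) 1567.944ms=15/7b +313.589ms=3/7b
7) 1881.533ms=18/7b +313.589ms=3/7b
8) 2195.122ms=3b +439.024ms=3/5b
9) 2634.146ms=18/5b +439.024ms=3/5b
10) 3073.171ms=21/5b +439.024ms=3/5b
11) 3512.195ms=24/5b +439.024ms=3/5b
12) 3951.22ms=27/5b +439.024ms=3/5b
Σ=6b of 6 (82bpm 3/4) — PASS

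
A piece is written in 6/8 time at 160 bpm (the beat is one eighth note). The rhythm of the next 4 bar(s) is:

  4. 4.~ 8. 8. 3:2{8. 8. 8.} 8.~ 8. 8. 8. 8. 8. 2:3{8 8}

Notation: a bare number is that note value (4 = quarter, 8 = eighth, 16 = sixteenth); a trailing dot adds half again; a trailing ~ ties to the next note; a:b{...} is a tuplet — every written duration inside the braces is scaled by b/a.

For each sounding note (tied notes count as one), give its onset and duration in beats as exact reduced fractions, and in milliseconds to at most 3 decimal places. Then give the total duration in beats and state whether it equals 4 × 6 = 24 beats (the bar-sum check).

1) 0.0ms=0b +1125.0ms=3b
2) 1125.0ms=3b +1687.5ms=9/2b
3) 2812.5ms=15/2b +562.5ms=3/2b
4) 3375.0ms=9b +375.0ms=1b
5) 3750.0ms=10b +375.0ms=1b
6) 4125.0ms=11b +375.0ms=1b
7) 4500.0ms=12b +1125.0ms=3b
8) 5625.0ms=15b +562.5ms=3/2b
9) 6187.5ms=33/2b +562.5ms=3/2b
10) 6750.0ms=18b +562.5ms=3/2b
11) 7312.5ms=39/2b +562.5ms=3/2b
12) 7875.0ms=21b +562.5ms=3/2b
13) 8437.5ms=45/2b +562.5ms=3/2b
Σ=24b of 24 (160bpm 6/8) — PASS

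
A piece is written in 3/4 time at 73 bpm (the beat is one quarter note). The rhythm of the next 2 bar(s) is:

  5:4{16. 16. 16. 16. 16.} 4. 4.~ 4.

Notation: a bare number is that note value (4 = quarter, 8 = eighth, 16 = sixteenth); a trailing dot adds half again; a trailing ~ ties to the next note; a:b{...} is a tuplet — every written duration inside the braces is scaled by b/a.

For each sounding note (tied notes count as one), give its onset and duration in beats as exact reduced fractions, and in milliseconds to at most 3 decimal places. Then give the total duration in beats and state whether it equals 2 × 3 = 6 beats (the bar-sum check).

1) 0.0ms=0b +246.575ms=3/10b
2) 246.575ms=3/10b +246.575ms=3/10b
3) 493.151ms=3/5b +246.575ms=3/10b
4) 739.726ms=9/10b +246.575ms=3/10b
5) 986.301ms=6/5b +246.575ms=3/10b
6) 1232.877ms=3/2b +1232.877ms=3/2b
7) 2465.753ms=3b +2465.753ms=3b
Σ=6b of 6 (73bpm 3/4) — PASS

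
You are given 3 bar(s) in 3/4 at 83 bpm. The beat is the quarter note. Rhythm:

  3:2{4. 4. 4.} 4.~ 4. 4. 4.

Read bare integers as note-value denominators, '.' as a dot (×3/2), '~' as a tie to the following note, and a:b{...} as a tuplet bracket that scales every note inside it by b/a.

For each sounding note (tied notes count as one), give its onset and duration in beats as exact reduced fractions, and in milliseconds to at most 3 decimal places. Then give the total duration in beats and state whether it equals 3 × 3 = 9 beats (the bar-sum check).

1) 0.0ms=0b +722.892ms=1b
2) 722.892ms=1b +722.892ms=1b
3) 1445.783ms=2b +722.892ms=1b
4) 2168.675ms=3b +2168.675ms=3b
5) 4337.349ms=6b +1084.337ms=3/2b
6) 5421.687ms=15/2b +1084.337ms=3/2b
Σ=9b of 9 (83bpm 3/4) — PASS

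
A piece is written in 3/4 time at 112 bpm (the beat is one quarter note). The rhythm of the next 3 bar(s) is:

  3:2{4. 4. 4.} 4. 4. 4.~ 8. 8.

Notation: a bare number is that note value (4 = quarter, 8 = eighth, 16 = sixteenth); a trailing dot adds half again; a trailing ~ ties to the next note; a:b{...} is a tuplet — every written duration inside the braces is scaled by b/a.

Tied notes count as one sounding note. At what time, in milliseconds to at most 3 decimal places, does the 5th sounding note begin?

1. 0.0ms @ 0 + 535.714ms (1)
2. 535.714ms @ 1 + 535.714ms (1)
3. 1071.429ms @ 2 + 535.714ms (1)
4. 1607.143ms @ 3 + 803.571ms (3/2)
5. 2410.714ms @ 9/2 + 803.571ms (3/2)
6. 3214.286ms @ 6 + 1205.357ms (9/4)
7. 4419.643ms @ 33/4 + 401.786ms (3/4)

note 5 onset = 9/2b = 2410.714ms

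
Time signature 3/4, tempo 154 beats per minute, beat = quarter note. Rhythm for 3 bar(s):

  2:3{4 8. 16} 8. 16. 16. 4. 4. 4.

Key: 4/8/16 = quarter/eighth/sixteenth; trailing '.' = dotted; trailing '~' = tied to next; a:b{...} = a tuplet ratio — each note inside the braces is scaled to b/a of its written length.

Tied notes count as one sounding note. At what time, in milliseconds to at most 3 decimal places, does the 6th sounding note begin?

note 6 onset = 33/8b = 1607.143ms

1. 0.0ms @ 0 + 584.416ms (3/2)
2. 584.416ms @ 3/2 + 438.312ms (9/8)
3. 1022.727ms @ 21/8 + 146.104ms (3/8)
4. 1168.831ms @ 3 + 292.208ms (3/4)
5. 1461.039ms @ 15/4 + 146.104ms (3/8)
6. 1607.143ms @ 33/8 + 146.104ms (3/8)
7. 1753.247ms @ 9/2 + 584.416ms (3/2)
8. 2337.662ms @ 6 + 584.416ms (3/2)
9. 2922.078ms @ 15/2 + 584.416ms (3/2)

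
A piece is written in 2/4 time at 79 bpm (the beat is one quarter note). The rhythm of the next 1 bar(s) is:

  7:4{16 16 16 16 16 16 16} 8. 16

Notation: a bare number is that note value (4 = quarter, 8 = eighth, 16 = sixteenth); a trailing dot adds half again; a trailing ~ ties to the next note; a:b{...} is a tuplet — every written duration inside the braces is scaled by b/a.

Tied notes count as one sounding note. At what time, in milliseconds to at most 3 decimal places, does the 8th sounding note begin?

1. 0.0ms @ 0 + 108.499ms (1/7)
2. 108.499ms @ 1/7 + 108.499ms (1/7)
3. 216.998ms @ 2/7 + 108.499ms (1/7)
4. 325.497ms @ 3/7 + 108.499ms (1/7)
5. 433.996ms @ 4/7 + 108.499ms (1/7)
6. 542.495ms @ 5/7 + 108.499ms (1/7)
7. 650.995ms @ 6/7 + 108.499ms (1/7)
8. 759.494ms @ 1 + 569.62ms (3/4)
9. 1329.114ms @ 7/4 + 189.873ms (1/4)

note 8 onset = 1b = 759.494ms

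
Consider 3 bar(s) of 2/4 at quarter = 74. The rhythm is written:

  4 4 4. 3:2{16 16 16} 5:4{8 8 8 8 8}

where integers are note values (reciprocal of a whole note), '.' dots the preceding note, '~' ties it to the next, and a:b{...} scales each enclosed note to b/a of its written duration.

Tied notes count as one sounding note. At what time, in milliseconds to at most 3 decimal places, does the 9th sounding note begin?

note 9 onset = 24/5b = 3891.892ms

1. 0.0ms @ 0 + 810.811ms (1)
2. 810.811ms @ 1 + 810.811ms (1)
3. 1621.622ms @ 2 + 1216.216ms (3/2)
4. 2837.838ms @ 7/2 + 135.135ms (1/6)
5. 2972.973ms @ 11/3 + 135.135ms (1/6)
6. 3108.108ms @ 23/6 + 135.135ms (1/6)
7. 3243.243ms @ 4 + 324.324ms (2/5)
8. 3567.568ms @ 22/5 + 324.324ms (2/5)
9. 3891.892ms @ 24/5 + 324.324ms (2/5)
10. 4216.216ms @ 26/5 + 324.324ms (2/5)
11. 4540.541ms @ 28/5 + 324.324ms (2/5)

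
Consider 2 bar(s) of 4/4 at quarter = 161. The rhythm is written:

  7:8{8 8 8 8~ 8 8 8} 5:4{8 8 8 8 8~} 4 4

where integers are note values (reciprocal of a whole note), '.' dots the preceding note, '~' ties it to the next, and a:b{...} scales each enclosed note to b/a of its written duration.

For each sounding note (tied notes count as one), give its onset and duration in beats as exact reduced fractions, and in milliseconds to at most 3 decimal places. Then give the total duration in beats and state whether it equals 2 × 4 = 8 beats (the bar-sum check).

1) 0.0ms=0b +212.955ms=4/7b
2) 212.955ms=4/7b +212.955ms=4/7b
3) 425.909ms=8/7b +212.955ms=4/7b
4) 638.864ms=12/7b +425.909ms=8/7b
5) 1064.774ms=20/7b +212.955ms=4/7b
6) 1277.728ms=24/7b +212.955ms=4/7b
7) 1490.683ms=4b +149.068ms=2/5b
8) 1639.752ms=22/5b +149.068ms=2/5b
9) 1788.82ms=24/5b +149.068ms=2/5b
10) 1937.888ms=26/5b +149.068ms=2/5b
11) 2086.957ms=28/5b +521.739ms=7/5b
12) 2608.696ms=7b +372.671ms=1b
Σ=8b of 8 (161bpm 4/4) — PASS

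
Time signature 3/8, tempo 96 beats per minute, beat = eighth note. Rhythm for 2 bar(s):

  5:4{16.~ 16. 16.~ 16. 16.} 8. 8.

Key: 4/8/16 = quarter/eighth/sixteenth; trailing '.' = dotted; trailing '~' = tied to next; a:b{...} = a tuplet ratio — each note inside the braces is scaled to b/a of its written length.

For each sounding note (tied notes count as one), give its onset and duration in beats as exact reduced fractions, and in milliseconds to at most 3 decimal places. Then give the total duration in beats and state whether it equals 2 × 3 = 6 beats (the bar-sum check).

1) 0.0ms=0b +750.0ms=6/5b
2) 750.0ms=6/5b +750.0ms=6/5b
3) 1500.0ms=12/5b +375.0ms=3/5b
4) 1875.0ms=3b +937.5ms=3/2b
5) 2812.5ms=9/2b +937.5ms=3/2b
Σ=6b of 6 (96bpm 3/8) — PASS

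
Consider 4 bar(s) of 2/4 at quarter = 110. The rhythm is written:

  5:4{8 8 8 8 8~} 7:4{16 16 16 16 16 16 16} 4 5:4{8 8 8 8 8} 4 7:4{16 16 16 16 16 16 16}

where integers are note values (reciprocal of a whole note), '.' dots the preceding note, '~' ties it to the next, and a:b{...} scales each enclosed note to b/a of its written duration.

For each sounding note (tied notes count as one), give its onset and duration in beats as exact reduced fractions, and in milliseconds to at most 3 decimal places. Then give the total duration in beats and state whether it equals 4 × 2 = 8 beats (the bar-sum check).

1) 0.0ms=0b +218.182ms=2/5b
2) 218.182ms=2/5b +218.182ms=2/5b
3) 436.364ms=4/5b +218.182ms=2/5b
4) 654.545ms=6/5b +218.182ms=2/5b
5) 872.727ms=8/5b +296.104ms=19/35b
6) 1168.831ms=15/7b +77.922ms=1/7b
7) 1246.753ms=16/7b +77.922ms=1/7b
8) 1324.675ms=17/7b +77.922ms=1/7b
9) 1402.597ms=18/7b +77.922ms=1/7b
10) 1480.519ms=19/7b +77.922ms=1/7b
11) 1558.442ms=20/7b +77.922ms=1/7b
12) 1636.364ms=3b +545.455ms=1b
13) 2181.818ms=4b +218.182ms=2/5b
14) 2400.0ms=22/5b +218.182ms=2/5b
15) 2618.182ms=24/5b +218.182ms=2/5b
16) 2836.364ms=26/5b +218.182ms=2/5b
17) 3054.545ms=28/5b +218.182ms=2/5b
18) 3272.727ms=6b +545.455ms=1b
19) 3818.182ms=7b +77.922ms=1/7b
20) 3896.104ms=50/7b +77.922ms=1/7b
21) 3974.026ms=51/7b +77.922ms=1/7b
22) 4051.948ms=52/7b +77.922ms=1/7b
23) 4129.87ms=53/7b +77.922ms=1/7b
24) 4207.792ms=54/7b +77.922ms=1/7b
25) 4285.714ms=55/7b +77.922ms=1/7b
Σ=8b of 8 (110bpm 2/4) — PASS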